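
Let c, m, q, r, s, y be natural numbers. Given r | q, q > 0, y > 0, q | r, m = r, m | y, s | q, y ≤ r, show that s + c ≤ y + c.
q | r and r | q, thus q = r. m = r and m | y, hence r | y. Because y > 0, r ≤ y. y ≤ r, so r = y. Since q = r, q = y. s | q and q > 0, so s ≤ q. Since q = y, s ≤ y. Then s + c ≤ y + c.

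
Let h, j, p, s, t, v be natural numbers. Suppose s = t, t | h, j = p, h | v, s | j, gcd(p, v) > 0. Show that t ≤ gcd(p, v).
j = p and s | j, hence s | p. Since s = t, t | p. t | h and h | v, so t | v. Because t | p, t | gcd(p, v). gcd(p, v) > 0, so t ≤ gcd(p, v).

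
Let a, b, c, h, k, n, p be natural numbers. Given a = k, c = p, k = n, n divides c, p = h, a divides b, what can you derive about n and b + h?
n divides b + h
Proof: From a = k and k = n, a = n. a divides b, so n divides b. c = p and n divides c, so n divides p. From p = h, n divides h. Since n divides b, n divides b + h.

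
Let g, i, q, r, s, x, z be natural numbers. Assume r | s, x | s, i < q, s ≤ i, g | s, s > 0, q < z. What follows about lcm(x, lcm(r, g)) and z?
lcm(x, lcm(r, g)) < z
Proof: r | s and g | s, hence lcm(r, g) | s. Since x | s, lcm(x, lcm(r, g)) | s. Since s > 0, lcm(x, lcm(r, g)) ≤ s. s ≤ i, so lcm(x, lcm(r, g)) ≤ i. Since i < q, lcm(x, lcm(r, g)) < q. q < z, so lcm(x, lcm(r, g)) < z.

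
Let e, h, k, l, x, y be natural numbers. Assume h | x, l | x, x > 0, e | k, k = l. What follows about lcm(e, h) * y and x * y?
lcm(e, h) * y ≤ x * y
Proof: k = l and e | k, so e | l. l | x, so e | x. Because h | x, lcm(e, h) | x. x > 0, so lcm(e, h) ≤ x. Then lcm(e, h) * y ≤ x * y.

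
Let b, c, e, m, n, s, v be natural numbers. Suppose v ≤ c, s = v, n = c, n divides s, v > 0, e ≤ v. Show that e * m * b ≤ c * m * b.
n = c and n divides s, thus c divides s. From s = v, c divides v. Because v > 0, c ≤ v. Because v ≤ c, v = c. Since e ≤ v, e ≤ c. By multiplying by a non-negative, e * m ≤ c * m. By multiplying by a non-negative, e * m * b ≤ c * m * b.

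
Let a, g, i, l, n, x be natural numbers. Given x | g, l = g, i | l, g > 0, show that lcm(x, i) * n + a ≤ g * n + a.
l = g and i | l, hence i | g. x | g, so lcm(x, i) | g. Since g > 0, lcm(x, i) ≤ g. Then lcm(x, i) * n ≤ g * n. Then lcm(x, i) * n + a ≤ g * n + a.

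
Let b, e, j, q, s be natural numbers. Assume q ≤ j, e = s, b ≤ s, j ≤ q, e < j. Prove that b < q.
j ≤ q and q ≤ j, therefore j = q. Since e < j, e < q. e = s, so s < q. Since b ≤ s, b < q.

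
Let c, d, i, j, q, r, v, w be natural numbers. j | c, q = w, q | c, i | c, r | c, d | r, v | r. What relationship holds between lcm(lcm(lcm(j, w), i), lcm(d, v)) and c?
lcm(lcm(lcm(j, w), i), lcm(d, v)) | c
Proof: Because q = w and q | c, w | c. Since j | c, lcm(j, w) | c. Since i | c, lcm(lcm(j, w), i) | c. Because d | r and v | r, lcm(d, v) | r. Since r | c, lcm(d, v) | c. Since lcm(lcm(j, w), i) | c, lcm(lcm(lcm(j, w), i), lcm(d, v)) | c.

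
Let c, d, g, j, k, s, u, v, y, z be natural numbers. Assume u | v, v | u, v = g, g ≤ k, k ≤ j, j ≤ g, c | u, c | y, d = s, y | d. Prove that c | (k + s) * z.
u | v and v | u, hence u = v. v = g, so u = g. k ≤ j and j ≤ g, hence k ≤ g. g ≤ k, so g = k. Since u = g, u = k. c | u, so c | k. d = s and y | d, so y | s. From c | y, c | s. c | k, so c | k + s. Then c | (k + s) * z.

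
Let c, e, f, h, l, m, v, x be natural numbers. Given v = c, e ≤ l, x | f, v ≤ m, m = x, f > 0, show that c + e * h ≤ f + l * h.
m = x and v ≤ m, thus v ≤ x. From x | f and f > 0, x ≤ f. Because v ≤ x, v ≤ f. v = c, so c ≤ f. Since e ≤ l, e * h ≤ l * h. Since c ≤ f, c + e * h ≤ f + l * h.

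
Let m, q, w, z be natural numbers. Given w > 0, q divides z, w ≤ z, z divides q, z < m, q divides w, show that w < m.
q divides z and z divides q, therefore q = z. From q divides w, z divides w. Since w > 0, z ≤ w. Since w ≤ z, z = w. z < m, so w < m.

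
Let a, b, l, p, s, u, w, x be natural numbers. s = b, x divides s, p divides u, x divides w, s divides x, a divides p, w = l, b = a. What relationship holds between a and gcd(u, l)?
a divides gcd(u, l)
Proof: a divides p and p divides u, thus a divides u. Because x divides s and s divides x, x = s. s = b, so x = b. b = a, so x = a. w = l and x divides w, so x divides l. Since x = a, a divides l. a divides u, so a divides gcd(u, l).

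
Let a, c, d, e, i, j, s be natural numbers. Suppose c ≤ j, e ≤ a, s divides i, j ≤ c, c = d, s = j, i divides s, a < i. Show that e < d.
j ≤ c and c ≤ j, so j = c. s = j, so s = c. c = d, so s = d. Because i divides s and s divides i, i = s. a < i, so a < s. Since s = d, a < d. e ≤ a, so e < d.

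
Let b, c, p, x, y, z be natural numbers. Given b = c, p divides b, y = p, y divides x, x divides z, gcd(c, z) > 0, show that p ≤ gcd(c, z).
b = c and p divides b, therefore p divides c. Because y = p and y divides x, p divides x. x divides z, so p divides z. Since p divides c, p divides gcd(c, z). Since gcd(c, z) > 0, p ≤ gcd(c, z).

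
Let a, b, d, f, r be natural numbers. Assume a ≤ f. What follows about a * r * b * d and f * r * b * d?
a * r * b * d ≤ f * r * b * d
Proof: Because a ≤ f, by multiplying by a non-negative, a * r ≤ f * r. By multiplying by a non-negative, a * r * b ≤ f * r * b. By multiplying by a non-negative, a * r * b * d ≤ f * r * b * d.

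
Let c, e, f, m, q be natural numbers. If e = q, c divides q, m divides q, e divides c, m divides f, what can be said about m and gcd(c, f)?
m divides gcd(c, f)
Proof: e = q and e divides c, so q divides c. Since c divides q, q = c. m divides q, so m divides c. m divides f, so m divides gcd(c, f).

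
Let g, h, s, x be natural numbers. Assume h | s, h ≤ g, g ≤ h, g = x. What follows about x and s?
x | s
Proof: h ≤ g and g ≤ h, therefore h = g. g = x, so h = x. Since h | s, x | s.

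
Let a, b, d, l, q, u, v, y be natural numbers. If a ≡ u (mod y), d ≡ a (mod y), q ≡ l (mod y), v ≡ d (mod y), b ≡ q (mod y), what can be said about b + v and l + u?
b + v ≡ l + u (mod y)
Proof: b ≡ q (mod y) and q ≡ l (mod y), hence b ≡ l (mod y). v ≡ d (mod y) and d ≡ a (mod y), therefore v ≡ a (mod y). Since a ≡ u (mod y), v ≡ u (mod y). Combined with b ≡ l (mod y), by adding congruences, b + v ≡ l + u (mod y).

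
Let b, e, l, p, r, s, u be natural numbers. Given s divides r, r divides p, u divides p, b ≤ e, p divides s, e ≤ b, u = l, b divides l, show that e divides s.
b ≤ e and e ≤ b, so b = e. b divides l, so e divides l. Because s divides r and r divides p, s divides p. Since p divides s, p = s. From u = l and u divides p, l divides p. p = s, so l divides s. Since e divides l, e divides s.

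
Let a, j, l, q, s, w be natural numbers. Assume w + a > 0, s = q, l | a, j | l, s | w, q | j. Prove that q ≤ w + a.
s = q and s | w, hence q | w. j | l and l | a, thus j | a. q | j, so q | a. q | w, so q | w + a. Since w + a > 0, q ≤ w + a.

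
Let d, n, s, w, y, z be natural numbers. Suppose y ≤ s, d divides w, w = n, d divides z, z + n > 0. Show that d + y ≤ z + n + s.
w = n and d divides w, thus d divides n. Since d divides z, d divides z + n. Since z + n > 0, d ≤ z + n. Because y ≤ s, d + y ≤ z + n + s.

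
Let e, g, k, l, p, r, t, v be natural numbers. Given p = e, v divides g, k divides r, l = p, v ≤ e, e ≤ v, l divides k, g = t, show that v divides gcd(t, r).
g = t and v divides g, hence v divides t. Because e ≤ v and v ≤ e, e = v. From p = e, p = v. Because l divides k and k divides r, l divides r. l = p, so p divides r. p = v, so v divides r. v divides t, so v divides gcd(t, r).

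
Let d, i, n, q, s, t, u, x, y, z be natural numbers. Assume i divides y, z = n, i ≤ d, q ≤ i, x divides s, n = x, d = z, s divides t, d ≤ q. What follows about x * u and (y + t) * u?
x * u divides (y + t) * u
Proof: Since d = z and z = n, d = n. n = x, so d = x. d ≤ q and q ≤ i, hence d ≤ i. i ≤ d, so i = d. i divides y, so d divides y. Since d = x, x divides y. Since x divides s and s divides t, x divides t. x divides y, so x divides y + t. Then x * u divides (y + t) * u.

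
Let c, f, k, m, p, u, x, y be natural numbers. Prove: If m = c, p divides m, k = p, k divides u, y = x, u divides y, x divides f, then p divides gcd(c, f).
m = c and p divides m, hence p divides c. Because k = p and k divides u, p divides u. y = x and u divides y, therefore u divides x. Since p divides u, p divides x. Since x divides f, p divides f. p divides c, so p divides gcd(c, f).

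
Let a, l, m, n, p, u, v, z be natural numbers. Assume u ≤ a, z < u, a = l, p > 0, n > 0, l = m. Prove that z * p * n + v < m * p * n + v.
From a = l and l = m, a = m. Because z < u and u ≤ a, z < a. Since a = m, z < m. Combining with p > 0, by multiplying by a positive, z * p < m * p. Combining with n > 0, by multiplying by a positive, z * p * n < m * p * n. Then z * p * n + v < m * p * n + v.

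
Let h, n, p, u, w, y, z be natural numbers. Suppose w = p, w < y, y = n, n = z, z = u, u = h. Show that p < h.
z = u and u = h, so z = h. Since y = n and n = z, y = z. w = p and w < y, thus p < y. y = z, so p < z. z = h, so p < h.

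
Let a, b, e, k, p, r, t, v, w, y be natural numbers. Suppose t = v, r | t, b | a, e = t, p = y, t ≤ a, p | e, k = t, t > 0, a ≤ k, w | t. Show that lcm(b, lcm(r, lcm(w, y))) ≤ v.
Since k = t and a ≤ k, a ≤ t. Since t ≤ a, a = t. Since b | a, b | t. From e = t and p | e, p | t. p = y, so y | t. w | t, so lcm(w, y) | t. r | t, so lcm(r, lcm(w, y)) | t. Since b | t, lcm(b, lcm(r, lcm(w, y))) | t. t > 0, so lcm(b, lcm(r, lcm(w, y))) ≤ t. Because t = v, lcm(b, lcm(r, lcm(w, y))) ≤ v.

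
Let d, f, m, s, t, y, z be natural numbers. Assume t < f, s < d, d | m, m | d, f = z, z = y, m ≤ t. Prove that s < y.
m | d and d | m, hence m = d. m ≤ t, so d ≤ t. s < d, so s < t. f = z and t < f, so t < z. Since s < t, s < z. z = y, so s < y.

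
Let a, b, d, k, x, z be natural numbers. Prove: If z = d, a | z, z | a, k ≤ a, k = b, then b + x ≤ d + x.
Since a | z and z | a, a = z. Since z = d, a = d. From k = b and k ≤ a, b ≤ a. a = d, so b ≤ d. Then b + x ≤ d + x.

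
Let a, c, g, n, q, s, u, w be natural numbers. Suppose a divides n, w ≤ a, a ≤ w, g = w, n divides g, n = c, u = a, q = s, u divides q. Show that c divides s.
Since w ≤ a and a ≤ w, w = a. From g = w and n divides g, n divides w. Because w = a, n divides a. Since a divides n, a = n. n = c, so a = c. q = s and u divides q, hence u divides s. Since u = a, a divides s. Since a = c, c divides s.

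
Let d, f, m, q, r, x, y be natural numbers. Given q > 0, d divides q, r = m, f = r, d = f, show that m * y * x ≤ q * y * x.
f = r and r = m, so f = m. d = f and d divides q, so f divides q. q > 0, so f ≤ q. From f = m, m ≤ q. By multiplying by a non-negative, m * y ≤ q * y. By multiplying by a non-negative, m * y * x ≤ q * y * x.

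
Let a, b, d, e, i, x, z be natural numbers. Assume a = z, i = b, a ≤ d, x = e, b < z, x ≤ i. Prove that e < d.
i = b and x ≤ i, thus x ≤ b. Since b < z, x < z. Since x = e, e < z. a = z and a ≤ d, thus z ≤ d. e < z, so e < d.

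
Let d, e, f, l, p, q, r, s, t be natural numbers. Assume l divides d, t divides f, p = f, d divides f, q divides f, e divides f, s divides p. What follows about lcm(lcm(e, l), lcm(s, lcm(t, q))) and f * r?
lcm(lcm(e, l), lcm(s, lcm(t, q))) divides f * r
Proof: l divides d and d divides f, thus l divides f. From e divides f, lcm(e, l) divides f. From p = f and s divides p, s divides f. Since t divides f and q divides f, lcm(t, q) divides f. Since s divides f, lcm(s, lcm(t, q)) divides f. lcm(e, l) divides f, so lcm(lcm(e, l), lcm(s, lcm(t, q))) divides f. Then lcm(lcm(e, l), lcm(s, lcm(t, q))) divides f * r.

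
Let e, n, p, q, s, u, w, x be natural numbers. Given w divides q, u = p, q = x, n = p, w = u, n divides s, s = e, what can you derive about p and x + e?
p divides x + e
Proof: Because w = u and u = p, w = p. From w divides q, p divides q. q = x, so p divides x. s = e and n divides s, so n divides e. Since n = p, p divides e. Because p divides x, p divides x + e.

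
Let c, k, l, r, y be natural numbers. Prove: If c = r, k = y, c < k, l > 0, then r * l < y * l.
Since k = y and c < k, c < y. Because c = r, r < y. Using l > 0, by multiplying by a positive, r * l < y * l.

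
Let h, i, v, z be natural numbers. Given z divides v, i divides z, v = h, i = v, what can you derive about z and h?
z = h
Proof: i = v and i divides z, thus v divides z. Since z divides v, z = v. v = h, so z = h.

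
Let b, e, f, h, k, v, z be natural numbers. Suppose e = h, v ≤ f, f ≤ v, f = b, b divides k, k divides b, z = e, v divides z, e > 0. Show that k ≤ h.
Since v ≤ f and f ≤ v, v = f. Since f = b, v = b. Since b divides k and k divides b, b = k. v = b, so v = k. z = e and v divides z, hence v divides e. e > 0, so v ≤ e. v = k, so k ≤ e. e = h, so k ≤ h.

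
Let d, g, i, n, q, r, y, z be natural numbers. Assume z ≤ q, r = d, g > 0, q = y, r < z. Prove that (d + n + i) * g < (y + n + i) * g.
r = d and r < z, hence d < z. q = y and z ≤ q, so z ≤ y. d < z, so d < y. Then d + n < y + n. Then d + n + i < y + n + i. Using g > 0, by multiplying by a positive, (d + n + i) * g < (y + n + i) * g.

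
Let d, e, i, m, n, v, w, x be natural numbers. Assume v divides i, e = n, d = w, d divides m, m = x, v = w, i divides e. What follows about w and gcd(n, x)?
w divides gcd(n, x)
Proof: From v = w and v divides i, w divides i. e = n and i divides e, so i divides n. w divides i, so w divides n. m = x and d divides m, thus d divides x. Since d = w, w divides x. Since w divides n, w divides gcd(n, x).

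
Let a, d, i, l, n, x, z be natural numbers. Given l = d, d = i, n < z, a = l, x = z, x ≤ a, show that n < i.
l = d and d = i, so l = i. Because x = z and x ≤ a, z ≤ a. a = l, so z ≤ l. n < z, so n < l. From l = i, n < i.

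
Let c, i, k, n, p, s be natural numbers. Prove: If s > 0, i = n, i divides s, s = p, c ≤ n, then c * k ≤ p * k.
Because i = n and i divides s, n divides s. s > 0, so n ≤ s. s = p, so n ≤ p. Since c ≤ n, c ≤ p. By multiplying by a non-negative, c * k ≤ p * k.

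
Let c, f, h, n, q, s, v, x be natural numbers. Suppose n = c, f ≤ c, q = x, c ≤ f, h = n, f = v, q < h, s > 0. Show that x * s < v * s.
c ≤ f and f ≤ c, thus c = f. f = v, so c = v. Since n = c, n = v. q = x and q < h, hence x < h. h = n, so x < n. Since n = v, x < v. Since s > 0, x * s < v * s.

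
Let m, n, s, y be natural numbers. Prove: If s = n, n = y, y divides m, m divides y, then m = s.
Because s = n and n = y, s = y. y divides m and m divides y, thus y = m. Since s = y, s = m. Then m = s.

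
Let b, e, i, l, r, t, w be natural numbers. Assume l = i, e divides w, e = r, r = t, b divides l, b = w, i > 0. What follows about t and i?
t ≤ i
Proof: e = r and r = t, therefore e = t. Since e divides w, t divides w. b = w and b divides l, therefore w divides l. l = i, so w divides i. Since t divides w, t divides i. i > 0, so t ≤ i.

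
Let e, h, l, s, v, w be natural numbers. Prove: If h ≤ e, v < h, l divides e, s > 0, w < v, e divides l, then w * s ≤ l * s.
From w < v and v < h, w < h. e divides l and l divides e, thus e = l. Since h ≤ e, h ≤ l. w < h, so w < l. Since s > 0, by multiplying by a positive, w * s < l * s. Then w * s ≤ l * s.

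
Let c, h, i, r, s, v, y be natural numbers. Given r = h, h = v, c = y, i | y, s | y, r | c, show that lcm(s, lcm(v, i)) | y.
From r = h and h = v, r = v. Since c = y and r | c, r | y. r = v, so v | y. i | y, so lcm(v, i) | y. Because s | y, lcm(s, lcm(v, i)) | y.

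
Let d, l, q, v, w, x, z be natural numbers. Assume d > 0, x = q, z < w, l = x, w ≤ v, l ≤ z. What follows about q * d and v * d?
q * d < v * d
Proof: l ≤ z and z < w, so l < w. Since l = x, x < w. w ≤ v, so x < v. Since x = q, q < v. Since d > 0, by multiplying by a positive, q * d < v * d.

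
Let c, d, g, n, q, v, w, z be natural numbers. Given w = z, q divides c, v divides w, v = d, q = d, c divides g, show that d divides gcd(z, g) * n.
v = d and v divides w, therefore d divides w. Since w = z, d divides z. q = d and q divides c, hence d divides c. Since c divides g, d divides g. Since d divides z, d divides gcd(z, g). Then d divides gcd(z, g) * n.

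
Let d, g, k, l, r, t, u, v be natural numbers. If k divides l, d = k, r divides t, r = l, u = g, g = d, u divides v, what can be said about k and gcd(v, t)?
k divides gcd(v, t)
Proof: g = d and d = k, therefore g = k. From u = g and u divides v, g divides v. g = k, so k divides v. From r = l and r divides t, l divides t. k divides l, so k divides t. Since k divides v, k divides gcd(v, t).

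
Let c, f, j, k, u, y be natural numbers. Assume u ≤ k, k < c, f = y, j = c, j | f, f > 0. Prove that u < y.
u ≤ k and k < c, therefore u < c. j = c and j | f, so c | f. Because f > 0, c ≤ f. Since f = y, c ≤ y. Since u < c, u < y.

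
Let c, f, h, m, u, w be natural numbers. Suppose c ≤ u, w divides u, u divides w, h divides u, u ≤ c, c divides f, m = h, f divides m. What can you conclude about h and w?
h = w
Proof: c ≤ u and u ≤ c, so c = u. c divides f and f divides m, therefore c divides m. Since c = u, u divides m. Since m = h, u divides h. Since h divides u, h = u. u divides w and w divides u, thus u = w. h = u, so h = w.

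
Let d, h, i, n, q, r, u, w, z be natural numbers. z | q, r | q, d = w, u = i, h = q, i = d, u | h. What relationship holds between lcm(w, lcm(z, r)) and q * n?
lcm(w, lcm(z, r)) | q * n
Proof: u = i and i = d, so u = d. u | h, so d | h. d = w, so w | h. h = q, so w | q. z | q and r | q, so lcm(z, r) | q. w | q, so lcm(w, lcm(z, r)) | q. Then lcm(w, lcm(z, r)) | q * n.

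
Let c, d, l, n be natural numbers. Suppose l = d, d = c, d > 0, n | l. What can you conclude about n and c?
n ≤ c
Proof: From l = d and n | l, n | d. d > 0, so n ≤ d. d = c, so n ≤ c.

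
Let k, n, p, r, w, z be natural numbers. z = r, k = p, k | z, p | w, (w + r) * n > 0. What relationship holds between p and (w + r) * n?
p ≤ (w + r) * n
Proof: z = r and k | z, thus k | r. Since k = p, p | r. Since p | w, p | w + r. Then p | (w + r) * n. (w + r) * n > 0, so p ≤ (w + r) * n.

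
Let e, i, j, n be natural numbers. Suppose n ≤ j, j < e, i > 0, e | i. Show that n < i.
From e | i and i > 0, e ≤ i. From j < e, j < i. Since n ≤ j, n < i.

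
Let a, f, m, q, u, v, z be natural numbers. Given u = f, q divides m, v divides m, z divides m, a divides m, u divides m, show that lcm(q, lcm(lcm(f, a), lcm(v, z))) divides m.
u = f and u divides m, therefore f divides m. Since a divides m, lcm(f, a) divides m. v divides m and z divides m, therefore lcm(v, z) divides m. lcm(f, a) divides m, so lcm(lcm(f, a), lcm(v, z)) divides m. q divides m, so lcm(q, lcm(lcm(f, a), lcm(v, z))) divides m.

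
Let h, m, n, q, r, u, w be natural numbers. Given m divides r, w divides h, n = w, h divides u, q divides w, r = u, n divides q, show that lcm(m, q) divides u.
Since r = u and m divides r, m divides u. n = w and n divides q, hence w divides q. q divides w, so w = q. w divides h and h divides u, therefore w divides u. w = q, so q divides u. Since m divides u, lcm(m, q) divides u.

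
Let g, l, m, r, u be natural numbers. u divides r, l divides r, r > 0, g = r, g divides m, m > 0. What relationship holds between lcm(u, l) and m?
lcm(u, l) ≤ m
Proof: u divides r and l divides r, hence lcm(u, l) divides r. Since r > 0, lcm(u, l) ≤ r. Because g = r and g divides m, r divides m. Since m > 0, r ≤ m. lcm(u, l) ≤ r, so lcm(u, l) ≤ m.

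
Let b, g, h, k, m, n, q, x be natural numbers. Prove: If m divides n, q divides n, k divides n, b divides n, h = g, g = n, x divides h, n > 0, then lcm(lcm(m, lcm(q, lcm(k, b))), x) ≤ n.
k divides n and b divides n, thus lcm(k, b) divides n. Since q divides n, lcm(q, lcm(k, b)) divides n. m divides n, so lcm(m, lcm(q, lcm(k, b))) divides n. h = g and g = n, so h = n. Since x divides h, x divides n. lcm(m, lcm(q, lcm(k, b))) divides n, so lcm(lcm(m, lcm(q, lcm(k, b))), x) divides n. Because n > 0, lcm(lcm(m, lcm(q, lcm(k, b))), x) ≤ n.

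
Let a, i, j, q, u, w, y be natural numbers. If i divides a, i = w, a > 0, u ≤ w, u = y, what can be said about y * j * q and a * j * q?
y * j * q ≤ a * j * q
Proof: Because u = y and u ≤ w, y ≤ w. i = w and i divides a, hence w divides a. a > 0, so w ≤ a. Since y ≤ w, y ≤ a. By multiplying by a non-negative, y * j ≤ a * j. By multiplying by a non-negative, y * j * q ≤ a * j * q.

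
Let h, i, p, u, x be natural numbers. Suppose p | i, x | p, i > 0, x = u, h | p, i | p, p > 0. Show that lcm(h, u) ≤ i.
From p | i and i > 0, p ≤ i. Because i | p and p > 0, i ≤ p. p ≤ i, so p = i. From x = u and x | p, u | p. Since h | p, lcm(h, u) | p. Since p > 0, lcm(h, u) ≤ p. Since p = i, lcm(h, u) ≤ i.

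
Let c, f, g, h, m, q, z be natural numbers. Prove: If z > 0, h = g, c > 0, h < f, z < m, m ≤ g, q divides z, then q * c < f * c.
From q divides z and z > 0, q ≤ z. Because z < m and m ≤ g, z < g. Because h = g and h < f, g < f. z < g, so z < f. q ≤ z, so q < f. From c > 0, by multiplying by a positive, q * c < f * c.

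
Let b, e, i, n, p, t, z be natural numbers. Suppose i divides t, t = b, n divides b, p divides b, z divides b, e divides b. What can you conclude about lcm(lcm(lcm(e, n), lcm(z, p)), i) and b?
lcm(lcm(lcm(e, n), lcm(z, p)), i) divides b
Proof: e divides b and n divides b, hence lcm(e, n) divides b. z divides b and p divides b, thus lcm(z, p) divides b. Since lcm(e, n) divides b, lcm(lcm(e, n), lcm(z, p)) divides b. From t = b and i divides t, i divides b. Since lcm(lcm(e, n), lcm(z, p)) divides b, lcm(lcm(lcm(e, n), lcm(z, p)), i) divides b.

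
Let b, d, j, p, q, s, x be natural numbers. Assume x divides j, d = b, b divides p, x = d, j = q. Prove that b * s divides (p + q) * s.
Because x = d and d = b, x = b. Since j = q and x divides j, x divides q. x = b, so b divides q. b divides p, so b divides p + q. Then b * s divides (p + q) * s.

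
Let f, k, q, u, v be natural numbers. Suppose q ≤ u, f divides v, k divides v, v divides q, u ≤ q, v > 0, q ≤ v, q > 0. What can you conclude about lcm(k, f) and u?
lcm(k, f) ≤ u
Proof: From v divides q and q > 0, v ≤ q. Because q ≤ v, v = q. q ≤ u and u ≤ q, thus q = u. v = q, so v = u. Because k divides v and f divides v, lcm(k, f) divides v. Since v > 0, lcm(k, f) ≤ v. v = u, so lcm(k, f) ≤ u.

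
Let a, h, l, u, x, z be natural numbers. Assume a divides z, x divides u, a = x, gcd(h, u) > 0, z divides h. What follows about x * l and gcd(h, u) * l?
x * l ≤ gcd(h, u) * l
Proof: a = x and a divides z, so x divides z. z divides h, so x divides h. Since x divides u, x divides gcd(h, u). Since gcd(h, u) > 0, x ≤ gcd(h, u). By multiplying by a non-negative, x * l ≤ gcd(h, u) * l.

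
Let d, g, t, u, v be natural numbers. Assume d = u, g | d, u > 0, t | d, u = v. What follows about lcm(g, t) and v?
lcm(g, t) ≤ v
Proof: Because g | d and t | d, lcm(g, t) | d. Since d = u, lcm(g, t) | u. Since u > 0, lcm(g, t) ≤ u. Since u = v, lcm(g, t) ≤ v.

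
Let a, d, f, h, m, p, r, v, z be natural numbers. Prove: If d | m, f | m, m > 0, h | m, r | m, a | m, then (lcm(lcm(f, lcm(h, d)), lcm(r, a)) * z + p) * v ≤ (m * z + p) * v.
h | m and d | m, thus lcm(h, d) | m. Since f | m, lcm(f, lcm(h, d)) | m. r | m and a | m, therefore lcm(r, a) | m. Since lcm(f, lcm(h, d)) | m, lcm(lcm(f, lcm(h, d)), lcm(r, a)) | m. Since m > 0, lcm(lcm(f, lcm(h, d)), lcm(r, a)) ≤ m. Then lcm(lcm(f, lcm(h, d)), lcm(r, a)) * z ≤ m * z. Then lcm(lcm(f, lcm(h, d)), lcm(r, a)) * z + p ≤ m * z + p. Then (lcm(lcm(f, lcm(h, d)), lcm(r, a)) * z + p) * v ≤ (m * z + p) * v.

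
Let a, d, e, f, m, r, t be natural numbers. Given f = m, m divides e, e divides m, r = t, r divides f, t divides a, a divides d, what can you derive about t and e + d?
t divides e + d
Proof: m divides e and e divides m, hence m = e. f = m, so f = e. r = t and r divides f, hence t divides f. Since f = e, t divides e. t divides a and a divides d, so t divides d. t divides e, so t divides e + d.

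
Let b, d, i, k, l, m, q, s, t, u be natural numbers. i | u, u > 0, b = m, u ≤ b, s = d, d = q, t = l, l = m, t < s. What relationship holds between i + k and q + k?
i + k < q + k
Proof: Because i | u and u > 0, i ≤ u. From b = m and u ≤ b, u ≤ m. i ≤ u, so i ≤ m. s = d and d = q, hence s = q. t = l and l = m, thus t = m. t < s, so m < s. s = q, so m < q. Since i ≤ m, i < q. Then i + k < q + k.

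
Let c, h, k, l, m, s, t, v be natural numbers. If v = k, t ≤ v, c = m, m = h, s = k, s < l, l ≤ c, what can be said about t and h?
t < h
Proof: v = k and t ≤ v, hence t ≤ k. Since c = m and m = h, c = h. From s = k and s < l, k < l. Since l ≤ c, k < c. Since c = h, k < h. Because t ≤ k, t < h.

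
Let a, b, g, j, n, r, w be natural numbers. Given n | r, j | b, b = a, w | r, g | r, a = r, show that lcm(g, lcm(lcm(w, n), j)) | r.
w | r and n | r, therefore lcm(w, n) | r. Because b = a and a = r, b = r. Since j | b, j | r. Since lcm(w, n) | r, lcm(lcm(w, n), j) | r. From g | r, lcm(g, lcm(lcm(w, n), j)) | r.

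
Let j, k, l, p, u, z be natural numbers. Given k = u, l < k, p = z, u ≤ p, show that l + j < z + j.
From k = u and l < k, l < u. p = z and u ≤ p, therefore u ≤ z. l < u, so l < z. Then l + j < z + j.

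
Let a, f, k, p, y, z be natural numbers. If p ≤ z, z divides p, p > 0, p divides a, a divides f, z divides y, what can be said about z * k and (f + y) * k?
z * k divides (f + y) * k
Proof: z divides p and p > 0, therefore z ≤ p. p ≤ z, so p = z. p divides a and a divides f, so p divides f. p = z, so z divides f. Since z divides y, z divides f + y. Then z * k divides (f + y) * k.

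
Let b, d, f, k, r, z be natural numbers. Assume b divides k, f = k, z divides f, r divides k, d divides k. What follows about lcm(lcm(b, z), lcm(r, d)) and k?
lcm(lcm(b, z), lcm(r, d)) divides k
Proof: Because f = k and z divides f, z divides k. b divides k, so lcm(b, z) divides k. r divides k and d divides k, thus lcm(r, d) divides k. Since lcm(b, z) divides k, lcm(lcm(b, z), lcm(r, d)) divides k.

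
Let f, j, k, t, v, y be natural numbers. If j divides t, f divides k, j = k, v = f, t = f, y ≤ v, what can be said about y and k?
y ≤ k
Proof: t = f and j divides t, so j divides f. Since j = k, k divides f. f divides k, so f = k. Since v = f, v = k. y ≤ v, so y ≤ k.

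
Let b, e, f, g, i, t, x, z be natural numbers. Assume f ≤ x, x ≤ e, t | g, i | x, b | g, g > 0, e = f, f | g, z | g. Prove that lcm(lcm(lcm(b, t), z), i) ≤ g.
From b | g and t | g, lcm(b, t) | g. z | g, so lcm(lcm(b, t), z) | g. Because e = f and x ≤ e, x ≤ f. f ≤ x, so f = x. Since f | g, x | g. i | x, so i | g. Because lcm(lcm(b, t), z) | g, lcm(lcm(lcm(b, t), z), i) | g. Since g > 0, lcm(lcm(lcm(b, t), z), i) ≤ g.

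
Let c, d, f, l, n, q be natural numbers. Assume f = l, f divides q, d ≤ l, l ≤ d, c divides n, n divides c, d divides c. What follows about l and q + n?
l divides q + n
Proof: From f = l and f divides q, l divides q. Because d ≤ l and l ≤ d, d = l. Because c divides n and n divides c, c = n. d divides c, so d divides n. Since d = l, l divides n. Since l divides q, l divides q + n.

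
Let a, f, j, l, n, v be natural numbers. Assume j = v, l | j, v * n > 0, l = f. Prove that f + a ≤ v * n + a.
l = f and l | j, hence f | j. j = v, so f | v. Then f | v * n. v * n > 0, so f ≤ v * n. Then f + a ≤ v * n + a.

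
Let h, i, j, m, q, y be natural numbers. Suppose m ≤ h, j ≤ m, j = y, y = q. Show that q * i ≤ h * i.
Since j = y and y = q, j = q. j ≤ m, so q ≤ m. m ≤ h, so q ≤ h. By multiplying by a non-negative, q * i ≤ h * i.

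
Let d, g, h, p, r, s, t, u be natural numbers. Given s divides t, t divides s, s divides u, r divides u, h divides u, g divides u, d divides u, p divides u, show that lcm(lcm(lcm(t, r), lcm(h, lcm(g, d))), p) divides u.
s divides t and t divides s, hence s = t. From s divides u, t divides u. r divides u, so lcm(t, r) divides u. Because g divides u and d divides u, lcm(g, d) divides u. Since h divides u, lcm(h, lcm(g, d)) divides u. lcm(t, r) divides u, so lcm(lcm(t, r), lcm(h, lcm(g, d))) divides u. p divides u, so lcm(lcm(lcm(t, r), lcm(h, lcm(g, d))), p) divides u.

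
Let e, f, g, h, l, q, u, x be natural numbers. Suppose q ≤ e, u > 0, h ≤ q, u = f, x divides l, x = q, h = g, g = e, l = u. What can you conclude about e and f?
e ≤ f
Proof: h = g and h ≤ q, hence g ≤ q. Since g = e, e ≤ q. q ≤ e, so q = e. Since x = q, x = e. Since l = u and x divides l, x divides u. Since x = e, e divides u. u > 0, so e ≤ u. Because u = f, e ≤ f.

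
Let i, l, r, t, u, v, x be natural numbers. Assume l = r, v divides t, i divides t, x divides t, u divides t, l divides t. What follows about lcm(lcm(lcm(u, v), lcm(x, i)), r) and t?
lcm(lcm(lcm(u, v), lcm(x, i)), r) divides t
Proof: u divides t and v divides t, so lcm(u, v) divides t. x divides t and i divides t, hence lcm(x, i) divides t. lcm(u, v) divides t, so lcm(lcm(u, v), lcm(x, i)) divides t. l = r and l divides t, thus r divides t. Since lcm(lcm(u, v), lcm(x, i)) divides t, lcm(lcm(lcm(u, v), lcm(x, i)), r) divides t.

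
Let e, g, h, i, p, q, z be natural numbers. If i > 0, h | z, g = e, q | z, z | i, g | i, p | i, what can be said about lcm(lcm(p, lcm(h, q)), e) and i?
lcm(lcm(p, lcm(h, q)), e) ≤ i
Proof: Because h | z and q | z, lcm(h, q) | z. Since z | i, lcm(h, q) | i. p | i, so lcm(p, lcm(h, q)) | i. Since g = e and g | i, e | i. Since lcm(p, lcm(h, q)) | i, lcm(lcm(p, lcm(h, q)), e) | i. Since i > 0, lcm(lcm(p, lcm(h, q)), e) ≤ i.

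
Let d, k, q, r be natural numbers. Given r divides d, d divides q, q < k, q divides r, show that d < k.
From q divides r and r divides d, q divides d. Since d divides q, q = d. Because q < k, d < k.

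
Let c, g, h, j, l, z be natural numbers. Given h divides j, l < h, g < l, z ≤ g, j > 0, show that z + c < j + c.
g < l and l < h, therefore g < h. h divides j and j > 0, therefore h ≤ j. Because g < h, g < j. Since z ≤ g, z < j. Then z + c < j + c.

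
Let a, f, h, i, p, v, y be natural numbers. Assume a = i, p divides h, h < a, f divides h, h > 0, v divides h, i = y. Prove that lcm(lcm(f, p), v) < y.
Since a = i and i = y, a = y. f divides h and p divides h, so lcm(f, p) divides h. v divides h, so lcm(lcm(f, p), v) divides h. Since h > 0, lcm(lcm(f, p), v) ≤ h. h < a, so lcm(lcm(f, p), v) < a. Since a = y, lcm(lcm(f, p), v) < y.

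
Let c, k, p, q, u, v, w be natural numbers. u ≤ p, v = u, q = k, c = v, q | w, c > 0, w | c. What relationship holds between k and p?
k ≤ p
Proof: c = v and v = u, hence c = u. q | w and w | c, hence q | c. c > 0, so q ≤ c. c = u, so q ≤ u. Since q = k, k ≤ u. u ≤ p, so k ≤ p.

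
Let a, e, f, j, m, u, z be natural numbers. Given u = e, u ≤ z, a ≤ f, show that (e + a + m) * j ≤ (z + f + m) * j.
u = e and u ≤ z, thus e ≤ z. a ≤ f, so e + a ≤ z + f. Then e + a + m ≤ z + f + m. By multiplying by a non-negative, (e + a + m) * j ≤ (z + f + m) * j.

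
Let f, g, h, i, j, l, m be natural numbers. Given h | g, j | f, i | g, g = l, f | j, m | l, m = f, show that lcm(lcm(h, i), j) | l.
h | g and i | g, therefore lcm(h, i) | g. Since g = l, lcm(h, i) | l. f | j and j | f, therefore f = j. Because m = f and m | l, f | l. Because f = j, j | l. Since lcm(h, i) | l, lcm(lcm(h, i), j) | l.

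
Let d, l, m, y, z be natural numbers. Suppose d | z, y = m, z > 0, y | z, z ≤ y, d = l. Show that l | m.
Since y | z and z > 0, y ≤ z. z ≤ y, so z = y. Since d | z, d | y. Because d = l, l | y. y = m, so l | m.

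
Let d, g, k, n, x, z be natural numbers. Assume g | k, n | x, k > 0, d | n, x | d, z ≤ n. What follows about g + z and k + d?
g + z ≤ k + d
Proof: g | k and k > 0, thus g ≤ k. n | x and x | d, hence n | d. d | n, so n = d. Since z ≤ n, z ≤ d. g ≤ k, so g + z ≤ k + d.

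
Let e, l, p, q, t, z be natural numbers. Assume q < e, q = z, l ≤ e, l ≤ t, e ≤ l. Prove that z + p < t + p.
q = z and q < e, hence z < e. l ≤ e and e ≤ l, thus l = e. l ≤ t, so e ≤ t. z < e, so z < t. Then z + p < t + p.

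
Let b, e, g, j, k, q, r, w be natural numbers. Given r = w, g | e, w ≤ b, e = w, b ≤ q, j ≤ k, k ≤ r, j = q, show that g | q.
w ≤ b and b ≤ q, therefore w ≤ q. Because j = q and j ≤ k, q ≤ k. Because r = w and k ≤ r, k ≤ w. Since q ≤ k, q ≤ w. Since w ≤ q, w = q. Since e = w and g | e, g | w. Since w = q, g | q.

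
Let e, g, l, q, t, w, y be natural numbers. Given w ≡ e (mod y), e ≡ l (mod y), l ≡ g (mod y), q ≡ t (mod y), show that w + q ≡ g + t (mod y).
w ≡ e (mod y) and e ≡ l (mod y), thus w ≡ l (mod y). Since l ≡ g (mod y), w ≡ g (mod y). Since q ≡ t (mod y), w + q ≡ g + t (mod y).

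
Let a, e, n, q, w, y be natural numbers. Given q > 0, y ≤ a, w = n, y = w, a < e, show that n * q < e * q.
y = w and w = n, thus y = n. Because y ≤ a and a < e, y < e. Since y = n, n < e. Combined with q > 0, by multiplying by a positive, n * q < e * q.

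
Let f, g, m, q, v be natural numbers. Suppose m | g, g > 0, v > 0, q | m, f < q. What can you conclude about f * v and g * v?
f * v < g * v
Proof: Because q | m and m | g, q | g. Since g > 0, q ≤ g. From f < q, f < g. Since v > 0, f * v < g * v.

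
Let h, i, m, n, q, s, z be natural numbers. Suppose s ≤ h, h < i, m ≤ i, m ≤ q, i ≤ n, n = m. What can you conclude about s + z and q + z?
s + z < q + z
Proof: Because s ≤ h and h < i, s < i. From n = m and i ≤ n, i ≤ m. Since m ≤ i, m = i. Since m ≤ q, i ≤ q. Since s < i, s < q. Then s + z < q + z.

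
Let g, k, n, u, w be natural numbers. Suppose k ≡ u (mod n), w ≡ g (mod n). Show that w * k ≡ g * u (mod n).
w ≡ g (mod n) and k ≡ u (mod n). By multiplying congruences, w * k ≡ g * u (mod n).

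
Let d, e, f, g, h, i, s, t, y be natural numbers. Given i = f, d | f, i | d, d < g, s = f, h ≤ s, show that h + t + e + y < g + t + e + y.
s = f and h ≤ s, thus h ≤ f. Since i = f and i | d, f | d. d | f, so d = f. d < g, so f < g. h ≤ f, so h < g. Then h + t < g + t. Then h + t + e < g + t + e. Then h + t + e + y < g + t + e + y.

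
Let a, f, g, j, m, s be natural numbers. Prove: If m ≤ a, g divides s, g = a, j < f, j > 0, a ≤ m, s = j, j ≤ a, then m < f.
g = a and g divides s, hence a divides s. Since s = j, a divides j. j > 0, so a ≤ j. Since j ≤ a, j = a. a ≤ m and m ≤ a, thus a = m. j = a, so j = m. Since j < f, m < f.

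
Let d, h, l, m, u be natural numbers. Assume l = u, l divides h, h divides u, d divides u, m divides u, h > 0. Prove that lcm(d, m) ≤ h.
From l = u and l divides h, u divides h. Because h divides u, u = h. Because d divides u and m divides u, lcm(d, m) divides u. u = h, so lcm(d, m) divides h. h > 0, so lcm(d, m) ≤ h.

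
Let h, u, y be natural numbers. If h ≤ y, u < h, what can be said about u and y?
u < y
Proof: Since u < h and h ≤ y, by transitivity, u < y.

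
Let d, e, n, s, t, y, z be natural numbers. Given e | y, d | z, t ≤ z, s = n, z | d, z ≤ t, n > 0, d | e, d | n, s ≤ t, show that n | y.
d | n and n > 0, so d ≤ n. Because t ≤ z and z ≤ t, t = z. z | d and d | z, hence z = d. Since t = z, t = d. Since s = n and s ≤ t, n ≤ t. t = d, so n ≤ d. Since d ≤ n, d = n. d | e and e | y, therefore d | y. d = n, so n | y.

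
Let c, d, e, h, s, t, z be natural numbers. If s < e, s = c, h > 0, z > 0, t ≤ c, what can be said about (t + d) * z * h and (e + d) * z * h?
(t + d) * z * h < (e + d) * z * h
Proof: s = c and s < e, thus c < e. Since t ≤ c, t < e. Then t + d < e + d. Since z > 0, by multiplying by a positive, (t + d) * z < (e + d) * z. Combined with h > 0, by multiplying by a positive, (t + d) * z * h < (e + d) * z * h.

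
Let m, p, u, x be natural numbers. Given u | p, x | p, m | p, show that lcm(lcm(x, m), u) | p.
Since x | p and m | p, lcm(x, m) | p. u | p, so lcm(lcm(x, m), u) | p.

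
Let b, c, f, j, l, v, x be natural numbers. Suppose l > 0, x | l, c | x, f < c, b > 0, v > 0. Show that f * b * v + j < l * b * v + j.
c | x and x | l, therefore c | l. l > 0, so c ≤ l. Since f < c, f < l. From b > 0, f * b < l * b. v > 0, so f * b * v < l * b * v. Then f * b * v + j < l * b * v + j.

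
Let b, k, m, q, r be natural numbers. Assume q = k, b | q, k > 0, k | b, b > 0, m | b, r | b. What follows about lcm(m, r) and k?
lcm(m, r) | k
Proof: q = k and b | q, hence b | k. k > 0, so b ≤ k. From k | b and b > 0, k ≤ b. Since b ≤ k, b = k. From m | b and r | b, lcm(m, r) | b. b = k, so lcm(m, r) | k.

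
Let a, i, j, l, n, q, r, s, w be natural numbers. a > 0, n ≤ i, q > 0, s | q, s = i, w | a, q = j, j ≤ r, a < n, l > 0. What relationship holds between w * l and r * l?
w * l < r * l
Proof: From w | a and a > 0, w ≤ a. s = i and s | q, hence i | q. Since q > 0, i ≤ q. q = j, so i ≤ j. n ≤ i, so n ≤ j. Since a < n, a < j. j ≤ r, so a < r. w ≤ a, so w < r. l > 0, so w * l < r * l.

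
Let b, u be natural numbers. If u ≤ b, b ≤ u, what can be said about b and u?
b = u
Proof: b ≤ u and u ≤ b. By antisymmetry, b = u.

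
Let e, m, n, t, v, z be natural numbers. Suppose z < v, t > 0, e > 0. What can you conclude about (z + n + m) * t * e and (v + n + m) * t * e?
(z + n + m) * t * e < (v + n + m) * t * e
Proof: Since z < v, z + n < v + n. Then z + n + m < v + n + m. Since t > 0, by multiplying by a positive, (z + n + m) * t < (v + n + m) * t. Since e > 0, by multiplying by a positive, (z + n + m) * t * e < (v + n + m) * t * e.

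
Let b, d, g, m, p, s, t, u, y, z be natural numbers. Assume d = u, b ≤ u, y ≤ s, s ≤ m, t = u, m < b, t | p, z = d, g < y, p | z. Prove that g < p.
Since t = u and t | p, u | p. z = d and d = u, hence z = u. p | z, so p | u. Since u | p, u = p. s ≤ m and m < b, hence s < b. b ≤ u, so s < u. Since u = p, s < p. y ≤ s, so y < p. Since g < y, g < p.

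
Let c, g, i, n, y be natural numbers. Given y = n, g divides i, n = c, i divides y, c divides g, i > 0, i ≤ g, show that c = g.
Since y = n and n = c, y = c. Since g divides i and i > 0, g ≤ i. From i ≤ g, i = g. i divides y, so g divides y. From y = c, g divides c. Since c divides g, c = g.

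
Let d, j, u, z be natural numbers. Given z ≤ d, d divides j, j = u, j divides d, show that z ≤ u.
Because d divides j and j divides d, d = j. Since j = u, d = u. Since z ≤ d, z ≤ u.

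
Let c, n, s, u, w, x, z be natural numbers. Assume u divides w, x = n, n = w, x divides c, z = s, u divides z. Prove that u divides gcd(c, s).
From x = n and n = w, x = w. Since x divides c, w divides c. Since u divides w, u divides c. Because z = s and u divides z, u divides s. From u divides c, u divides gcd(c, s).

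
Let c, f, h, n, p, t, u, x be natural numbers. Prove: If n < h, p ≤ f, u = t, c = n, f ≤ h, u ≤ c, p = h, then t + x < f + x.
c = n and u ≤ c, hence u ≤ n. Since u = t, t ≤ n. p = h and p ≤ f, thus h ≤ f. f ≤ h, so h = f. n < h, so n < f. t ≤ n, so t < f. Then t + x < f + x.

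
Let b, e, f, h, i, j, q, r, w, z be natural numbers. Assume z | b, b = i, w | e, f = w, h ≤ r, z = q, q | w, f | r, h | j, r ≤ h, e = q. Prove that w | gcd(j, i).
r ≤ h and h ≤ r, thus r = h. Since f | r, f | h. f = w, so w | h. h | j, so w | j. e = q and w | e, therefore w | q. From q | w, q = w. z = q, so z = w. Since z | b, w | b. From b = i, w | i. w | j, so w | gcd(j, i).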